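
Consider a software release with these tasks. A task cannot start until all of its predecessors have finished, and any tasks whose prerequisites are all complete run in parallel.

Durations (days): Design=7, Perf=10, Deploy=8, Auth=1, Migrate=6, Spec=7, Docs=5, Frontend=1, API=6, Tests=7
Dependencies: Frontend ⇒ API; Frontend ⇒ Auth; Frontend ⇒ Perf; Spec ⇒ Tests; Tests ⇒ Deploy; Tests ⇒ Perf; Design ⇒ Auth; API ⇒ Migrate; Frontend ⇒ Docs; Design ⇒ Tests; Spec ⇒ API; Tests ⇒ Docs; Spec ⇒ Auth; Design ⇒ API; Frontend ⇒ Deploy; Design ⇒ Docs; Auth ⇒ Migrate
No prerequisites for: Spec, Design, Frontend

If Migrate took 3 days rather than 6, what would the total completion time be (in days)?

24

Baseline: Spec→Tests→Perf = 7+7+10 = 24 → 24 days.
Migrate has 5 days of float (longest path through it is 19).
No other chain overtakes it, so the finish is 24 days.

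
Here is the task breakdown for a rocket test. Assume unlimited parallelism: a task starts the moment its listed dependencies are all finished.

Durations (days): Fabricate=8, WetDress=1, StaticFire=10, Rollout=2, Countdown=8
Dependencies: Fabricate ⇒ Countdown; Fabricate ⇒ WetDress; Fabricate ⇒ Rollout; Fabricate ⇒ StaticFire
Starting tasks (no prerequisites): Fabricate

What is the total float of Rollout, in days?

8

Fabricate→StaticFire = 8+10 = 18 sets the makespan at 18 days.
Longest path through Rollout: 10 days (earliest finish 10, latest finish 18).
Slack of Rollout = 16 − 8 = 8 days.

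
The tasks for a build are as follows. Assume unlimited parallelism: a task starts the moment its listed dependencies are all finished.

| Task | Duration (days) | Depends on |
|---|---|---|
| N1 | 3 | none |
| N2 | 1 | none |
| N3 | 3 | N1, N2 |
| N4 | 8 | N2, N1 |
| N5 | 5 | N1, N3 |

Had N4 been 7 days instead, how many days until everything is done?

11

As given, the longest chain is N1→N4 = 3+8 = 11, so the finish is 11 days.
N4 lies on that path, so at 7 days the path becomes 10 days.
New critical path: N1→N3→N5 = 3+3+5 = 11 ⇒ 11 days.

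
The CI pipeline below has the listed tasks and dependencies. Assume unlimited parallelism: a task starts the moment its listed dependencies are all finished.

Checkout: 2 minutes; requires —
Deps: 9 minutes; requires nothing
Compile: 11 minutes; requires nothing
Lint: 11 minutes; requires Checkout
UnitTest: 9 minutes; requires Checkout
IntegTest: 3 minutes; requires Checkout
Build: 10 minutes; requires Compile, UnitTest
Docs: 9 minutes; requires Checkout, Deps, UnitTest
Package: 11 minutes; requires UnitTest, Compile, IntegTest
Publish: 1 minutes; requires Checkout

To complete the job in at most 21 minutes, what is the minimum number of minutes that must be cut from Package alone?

1

Current finish: 22 minutes; target: 21.
Package is on every critical path, so each minute cut from Package cuts the finish by one (this holds down to a finish of 21).
Need 22 − 21 = 1 minute off Package → Package becomes 10 minutes, finish becomes 21.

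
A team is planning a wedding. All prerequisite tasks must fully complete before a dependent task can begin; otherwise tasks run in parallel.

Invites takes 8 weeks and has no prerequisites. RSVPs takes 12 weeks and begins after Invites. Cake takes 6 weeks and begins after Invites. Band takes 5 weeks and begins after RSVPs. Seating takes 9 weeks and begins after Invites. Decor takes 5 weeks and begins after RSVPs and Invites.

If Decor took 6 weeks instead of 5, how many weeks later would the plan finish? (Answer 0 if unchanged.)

Critical path before the change: Invites→RSVPs→Decor = 8+12+5 = 25 giving 25 weeks.
Decor is on the critical path; changing it to 6 makes that path 26 weeks.
The critical path is still Invites→RSVPs→Decor; finish is now 26 weeks.
Change in finish: 26 − 25 = +1 weeks.

1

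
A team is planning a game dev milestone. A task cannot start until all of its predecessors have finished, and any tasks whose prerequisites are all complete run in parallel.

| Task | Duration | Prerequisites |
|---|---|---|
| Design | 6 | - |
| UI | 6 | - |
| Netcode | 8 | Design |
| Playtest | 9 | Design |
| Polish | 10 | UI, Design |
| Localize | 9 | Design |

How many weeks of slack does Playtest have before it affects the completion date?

1

The longest chain is Design→Polish = 6+10 = 16; overall finish 16 weeks.
Playtest finishes as early as 15 and must finish by 16.
So Playtest can slip 16 − 15 = 1 week.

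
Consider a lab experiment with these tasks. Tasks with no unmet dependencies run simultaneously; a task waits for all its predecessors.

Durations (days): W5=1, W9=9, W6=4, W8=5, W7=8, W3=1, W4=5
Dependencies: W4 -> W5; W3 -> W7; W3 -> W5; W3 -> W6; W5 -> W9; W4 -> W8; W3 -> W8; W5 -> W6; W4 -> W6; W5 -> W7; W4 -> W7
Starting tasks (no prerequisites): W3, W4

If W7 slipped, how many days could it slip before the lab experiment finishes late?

Critical path: W4→W5→W9 = 5+1+9 = 15, so the finish is 15 days.
Longest path through W7: 14 days (earliest finish 14, latest finish 15).
Float = 15 − 14 = 1.

1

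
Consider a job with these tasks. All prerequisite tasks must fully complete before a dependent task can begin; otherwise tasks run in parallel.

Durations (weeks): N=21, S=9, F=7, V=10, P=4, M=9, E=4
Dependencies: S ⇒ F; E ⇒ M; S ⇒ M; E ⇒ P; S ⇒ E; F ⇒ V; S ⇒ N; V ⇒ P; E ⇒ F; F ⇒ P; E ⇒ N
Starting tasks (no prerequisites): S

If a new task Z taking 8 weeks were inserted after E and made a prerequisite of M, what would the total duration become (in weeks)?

34

Originally the job takes 34 weeks.
With Z inserted, M now waits for max(E, S, Z).
New critical path: S→E→N = 9+4+21 = 34 ⇒ 34 weeks.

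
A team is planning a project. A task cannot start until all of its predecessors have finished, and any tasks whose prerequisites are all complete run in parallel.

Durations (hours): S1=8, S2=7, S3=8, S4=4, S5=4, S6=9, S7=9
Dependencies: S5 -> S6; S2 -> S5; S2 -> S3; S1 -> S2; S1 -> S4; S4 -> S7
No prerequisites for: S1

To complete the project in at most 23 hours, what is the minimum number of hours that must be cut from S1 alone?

5

Current finish: 28 hours; target: 23.
S1 is on every critical path, so each hour cut from S1 cuts the finish by one (this holds down to a finish of 21).
Need 28 − 23 = 5 hours off S1 → S1 becomes 3 hours, finish becomes 23.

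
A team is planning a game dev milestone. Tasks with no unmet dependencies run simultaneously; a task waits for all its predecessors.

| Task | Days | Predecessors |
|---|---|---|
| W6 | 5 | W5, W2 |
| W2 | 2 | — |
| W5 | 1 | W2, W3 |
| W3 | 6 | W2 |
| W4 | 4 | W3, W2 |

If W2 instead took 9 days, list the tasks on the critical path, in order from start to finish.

As given, the longest chain is W2→W3→W5→W6 = 2+6+1+5 = 14, so the finish is 14 days.
Since W2 is critical, the +7 change carries straight to that chain (now 21 days).
That remains the longest chain; total 21 days.

W2, W3, W5, W6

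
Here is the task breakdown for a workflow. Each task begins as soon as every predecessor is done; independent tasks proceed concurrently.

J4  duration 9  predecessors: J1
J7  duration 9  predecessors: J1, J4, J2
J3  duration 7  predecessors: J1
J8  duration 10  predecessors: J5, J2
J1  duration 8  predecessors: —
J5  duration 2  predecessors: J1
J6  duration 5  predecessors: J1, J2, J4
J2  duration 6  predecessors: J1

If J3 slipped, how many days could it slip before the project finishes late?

11

Critical path: J1→J4→J7 = 8+9+9 = 26, so the finish is 26 days.
Longest path through J3: 15 days (earliest finish 15, latest finish 26).
Slack of J3 = 19 − 8 = 11 days.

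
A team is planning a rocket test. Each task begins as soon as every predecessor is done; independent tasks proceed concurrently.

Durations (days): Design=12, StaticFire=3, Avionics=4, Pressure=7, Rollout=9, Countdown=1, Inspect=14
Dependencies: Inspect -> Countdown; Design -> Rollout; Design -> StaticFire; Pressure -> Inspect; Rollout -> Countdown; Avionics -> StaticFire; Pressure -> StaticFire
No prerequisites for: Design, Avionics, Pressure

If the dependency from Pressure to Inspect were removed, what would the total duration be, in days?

Original critical path: Design→Rollout→Countdown = 12+9+1 = 22 ⇒ 22 days.
Without Pressure→Inspect, Inspect's earliest start moves from 7 to 0.
After: Design→Rollout→Countdown = 12+9+1 = 22 → 22 days.

22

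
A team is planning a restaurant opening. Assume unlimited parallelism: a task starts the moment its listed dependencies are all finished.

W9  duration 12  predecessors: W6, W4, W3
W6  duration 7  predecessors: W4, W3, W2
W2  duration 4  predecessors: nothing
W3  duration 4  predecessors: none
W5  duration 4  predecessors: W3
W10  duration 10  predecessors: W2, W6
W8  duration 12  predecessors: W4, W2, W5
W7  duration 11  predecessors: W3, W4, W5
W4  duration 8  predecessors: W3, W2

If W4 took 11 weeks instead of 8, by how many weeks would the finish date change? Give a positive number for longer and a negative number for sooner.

The binding path is W2→W4→W6→W9 = 4+8+7+12 = 31; finish at 31 weeks.
Since W4 is critical, the +3 change carries straight to that chain (now 34 weeks).
No other chain overtakes it, so the finish is 34 weeks.
Change in finish: 34 − 31 = +3 weeks.

3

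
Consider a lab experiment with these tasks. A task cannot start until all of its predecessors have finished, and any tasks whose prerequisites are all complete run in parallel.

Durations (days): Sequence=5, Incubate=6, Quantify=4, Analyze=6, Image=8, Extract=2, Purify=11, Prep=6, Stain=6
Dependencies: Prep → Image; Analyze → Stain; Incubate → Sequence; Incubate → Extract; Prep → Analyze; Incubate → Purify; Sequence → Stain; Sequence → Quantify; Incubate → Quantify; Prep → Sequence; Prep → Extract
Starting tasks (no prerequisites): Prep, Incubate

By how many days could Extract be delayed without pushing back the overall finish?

Critical path: Prep→Analyze→Stain = 6+6+6 = 18, so the finish is 18 days.
The longest chain containing Extract totals 8 days.
Slack of Extract = 16 − 6 = 10 days.

10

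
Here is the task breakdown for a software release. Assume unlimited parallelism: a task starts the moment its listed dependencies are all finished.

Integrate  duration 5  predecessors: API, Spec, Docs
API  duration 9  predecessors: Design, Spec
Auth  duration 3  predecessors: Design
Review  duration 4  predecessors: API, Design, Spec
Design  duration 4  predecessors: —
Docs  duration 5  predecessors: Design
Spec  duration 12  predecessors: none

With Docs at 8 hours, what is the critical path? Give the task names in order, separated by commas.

Spec, API, Integrate

Baseline: Spec→API→Integrate = 12+9+5 = 26 → 26 hours.
Docs is off the critical path — its longest chain is 14 hours, giving 12 of slack.
The critical path is still Spec→API→Integrate; finish is now 26 hours.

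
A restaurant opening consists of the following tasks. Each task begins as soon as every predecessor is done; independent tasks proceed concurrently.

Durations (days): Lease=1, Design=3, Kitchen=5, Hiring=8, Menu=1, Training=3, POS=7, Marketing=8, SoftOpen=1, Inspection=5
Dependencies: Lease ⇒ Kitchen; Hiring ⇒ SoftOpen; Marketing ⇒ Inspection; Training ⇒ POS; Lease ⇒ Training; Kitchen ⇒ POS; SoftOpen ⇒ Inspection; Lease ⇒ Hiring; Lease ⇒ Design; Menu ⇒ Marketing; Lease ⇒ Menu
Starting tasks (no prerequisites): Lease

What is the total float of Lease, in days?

0

Critical path: Lease→Hiring→SoftOpen→Inspection = 1+8+1+5 = 15, so the finish is 15 days.
Longest path through Lease: 15 days (earliest finish 1, latest finish 1).
Slack of Lease = 0 − 0 = 0 days.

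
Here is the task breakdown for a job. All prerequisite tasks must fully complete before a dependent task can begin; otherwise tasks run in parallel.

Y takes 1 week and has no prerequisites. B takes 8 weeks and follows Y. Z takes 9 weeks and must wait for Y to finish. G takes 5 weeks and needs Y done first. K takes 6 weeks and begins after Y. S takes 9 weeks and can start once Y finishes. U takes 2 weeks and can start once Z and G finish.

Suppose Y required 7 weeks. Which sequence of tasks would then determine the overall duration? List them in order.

Y, Z, U

The binding path is Y→Z→U = 1+9+2 = 12; finish at 12 weeks.
Y lies on that path, so at 7 weeks the path becomes 18 weeks.
The critical path is still Y→Z→U; finish is now 18 weeks.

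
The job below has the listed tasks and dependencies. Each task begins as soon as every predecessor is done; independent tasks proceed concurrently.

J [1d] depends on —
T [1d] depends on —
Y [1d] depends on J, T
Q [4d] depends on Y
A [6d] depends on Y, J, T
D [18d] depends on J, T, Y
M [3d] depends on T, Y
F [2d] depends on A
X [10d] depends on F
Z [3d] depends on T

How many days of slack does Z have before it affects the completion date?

16

The longest chain is J→Y→A→F→X = 1+1+6+2+10 = 20; overall finish 20 days.
The longest chain containing Z totals 4 days.
So Z can slip 20 − 4 = 16 days.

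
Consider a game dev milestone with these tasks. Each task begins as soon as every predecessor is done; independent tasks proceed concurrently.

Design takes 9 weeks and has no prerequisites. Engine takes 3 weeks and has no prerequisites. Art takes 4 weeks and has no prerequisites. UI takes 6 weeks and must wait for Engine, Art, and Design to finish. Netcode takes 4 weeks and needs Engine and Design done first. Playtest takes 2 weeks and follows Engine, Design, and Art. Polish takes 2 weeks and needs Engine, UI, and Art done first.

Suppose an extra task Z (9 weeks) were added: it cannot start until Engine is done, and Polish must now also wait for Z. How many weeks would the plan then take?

Originally the plan takes 17 weeks.
With Z inserted, Polish now waits for max(Engine, UI, Art, Z).
New critical path: Design→UI→Polish = 9+6+2 = 17 ⇒ 17 weeks.

17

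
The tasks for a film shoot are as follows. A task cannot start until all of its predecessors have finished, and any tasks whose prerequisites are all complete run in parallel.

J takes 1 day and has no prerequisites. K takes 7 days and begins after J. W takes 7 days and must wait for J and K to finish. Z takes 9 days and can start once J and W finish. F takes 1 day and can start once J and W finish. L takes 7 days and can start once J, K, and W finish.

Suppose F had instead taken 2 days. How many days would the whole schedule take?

Actual critical path: J→K→W→Z = 1+7+7+9 = 24 ⇒ 24 days.
F has 8 days of float (longest path through it is 16).
That remains the longest chain; total 24 days.

24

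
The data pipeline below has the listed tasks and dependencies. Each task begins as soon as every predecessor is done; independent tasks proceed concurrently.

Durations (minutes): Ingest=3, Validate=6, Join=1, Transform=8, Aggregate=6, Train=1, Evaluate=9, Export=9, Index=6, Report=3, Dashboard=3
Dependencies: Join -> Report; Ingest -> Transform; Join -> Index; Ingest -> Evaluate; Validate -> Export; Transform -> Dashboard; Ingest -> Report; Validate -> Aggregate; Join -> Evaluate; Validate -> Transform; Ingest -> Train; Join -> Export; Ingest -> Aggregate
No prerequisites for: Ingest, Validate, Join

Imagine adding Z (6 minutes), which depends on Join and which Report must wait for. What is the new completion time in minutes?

Originally the data pipeline takes 17 minutes.
With Z inserted, Report now waits for max(Ingest, Join, Z).
New critical path: Validate→Transform→Dashboard = 6+8+3 = 17 ⇒ 17 minutes.

17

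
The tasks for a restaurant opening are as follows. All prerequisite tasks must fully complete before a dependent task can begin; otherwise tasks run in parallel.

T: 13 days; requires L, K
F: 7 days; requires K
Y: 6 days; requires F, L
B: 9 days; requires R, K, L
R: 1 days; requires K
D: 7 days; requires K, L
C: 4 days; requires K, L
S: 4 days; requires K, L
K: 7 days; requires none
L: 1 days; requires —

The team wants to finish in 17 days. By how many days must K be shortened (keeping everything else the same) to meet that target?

3

Current finish: 20 days; target: 17.
K is on every critical path, so each day cut from K cuts the finish by one (this holds down to a finish of 14).
Need 20 − 17 = 3 days off K → K becomes 4 days, finish becomes 17.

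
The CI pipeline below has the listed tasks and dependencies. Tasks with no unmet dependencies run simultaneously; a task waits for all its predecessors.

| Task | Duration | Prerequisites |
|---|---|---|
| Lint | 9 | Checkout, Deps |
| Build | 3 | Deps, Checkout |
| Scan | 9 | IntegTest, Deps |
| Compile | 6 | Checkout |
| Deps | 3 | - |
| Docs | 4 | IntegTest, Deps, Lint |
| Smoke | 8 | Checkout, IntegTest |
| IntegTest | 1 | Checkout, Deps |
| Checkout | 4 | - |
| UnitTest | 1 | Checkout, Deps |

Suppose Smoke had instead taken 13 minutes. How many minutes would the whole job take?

Actual critical path: Checkout→Lint→Docs = 4+9+4 = 17 ⇒ 17 minutes.
The longest path through Smoke is only 13 minutes, so Smoke has float 4.
New critical path: Checkout→IntegTest→Smoke = 4+1+13 = 18 ⇒ 18 minutes.

18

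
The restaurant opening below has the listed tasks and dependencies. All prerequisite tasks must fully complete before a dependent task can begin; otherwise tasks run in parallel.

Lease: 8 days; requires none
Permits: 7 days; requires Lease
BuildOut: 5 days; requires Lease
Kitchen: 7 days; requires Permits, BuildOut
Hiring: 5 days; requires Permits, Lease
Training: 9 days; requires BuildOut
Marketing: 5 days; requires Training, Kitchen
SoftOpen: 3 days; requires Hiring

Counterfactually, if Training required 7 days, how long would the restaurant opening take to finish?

27

Critical path before the change: Lease→BuildOut→Training→Marketing = 8+5+9+5 = 27 giving 27 days.
Training is on the critical path; changing it to 7 makes that path 25 days.
New critical path: Lease→Permits→Kitchen→Marketing = 8+7+7+5 = 27 ⇒ 27 days.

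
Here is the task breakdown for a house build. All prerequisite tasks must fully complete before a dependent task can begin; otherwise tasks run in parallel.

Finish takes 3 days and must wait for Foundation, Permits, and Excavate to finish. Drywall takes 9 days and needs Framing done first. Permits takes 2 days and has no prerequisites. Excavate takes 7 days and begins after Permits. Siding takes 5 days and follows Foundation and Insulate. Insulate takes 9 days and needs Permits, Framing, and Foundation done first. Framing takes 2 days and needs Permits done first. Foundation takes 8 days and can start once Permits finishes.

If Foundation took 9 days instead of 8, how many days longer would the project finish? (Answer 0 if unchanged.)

The binding path is Permits→Foundation→Insulate→Siding = 2+8+9+5 = 24; finish at 24 days.
Since Foundation is critical, the +1 change carries straight to that chain (now 25 days).
No other chain overtakes it, so the finish is 25 days.
Change in finish: 25 − 24 = +1 days.

1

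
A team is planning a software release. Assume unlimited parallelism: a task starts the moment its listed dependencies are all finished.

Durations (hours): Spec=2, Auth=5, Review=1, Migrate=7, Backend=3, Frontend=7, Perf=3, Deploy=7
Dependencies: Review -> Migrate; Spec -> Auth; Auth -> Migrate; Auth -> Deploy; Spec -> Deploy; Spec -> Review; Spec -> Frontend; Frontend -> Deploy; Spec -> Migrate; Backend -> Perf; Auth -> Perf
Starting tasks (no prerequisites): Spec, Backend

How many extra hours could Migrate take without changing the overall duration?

2

Critical path: Spec→Frontend→Deploy = 2+7+7 = 16, so the finish is 16 hours.
Migrate finishes as early as 14 and must finish by 16.
Float = 16 − 14 = 2.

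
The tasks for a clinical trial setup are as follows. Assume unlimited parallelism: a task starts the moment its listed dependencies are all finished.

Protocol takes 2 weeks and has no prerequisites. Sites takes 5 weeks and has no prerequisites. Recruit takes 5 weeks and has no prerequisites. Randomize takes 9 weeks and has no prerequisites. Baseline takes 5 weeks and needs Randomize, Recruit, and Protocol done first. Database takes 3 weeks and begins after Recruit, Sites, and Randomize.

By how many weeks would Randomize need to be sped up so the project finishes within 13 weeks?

1

Current finish: 14 weeks; target: 13.
Randomize is on every critical path, so each week cut from Randomize cuts the finish by one (this holds down to a finish of 10).
Need 14 − 13 = 1 week off Randomize → Randomize becomes 8 weeks, finish becomes 13.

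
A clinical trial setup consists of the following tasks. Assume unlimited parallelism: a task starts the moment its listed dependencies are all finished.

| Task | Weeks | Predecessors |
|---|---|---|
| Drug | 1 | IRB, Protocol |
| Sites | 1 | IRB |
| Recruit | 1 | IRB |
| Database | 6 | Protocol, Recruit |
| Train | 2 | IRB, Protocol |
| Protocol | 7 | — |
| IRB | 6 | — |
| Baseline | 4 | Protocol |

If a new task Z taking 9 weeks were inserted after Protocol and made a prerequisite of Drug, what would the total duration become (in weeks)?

17

Originally the job takes 13 weeks.
With Z inserted, Drug now waits for max(IRB, Protocol, Z).
New critical path: Protocol→Z→Drug = 7+9+1 = 17 ⇒ 17 weeks.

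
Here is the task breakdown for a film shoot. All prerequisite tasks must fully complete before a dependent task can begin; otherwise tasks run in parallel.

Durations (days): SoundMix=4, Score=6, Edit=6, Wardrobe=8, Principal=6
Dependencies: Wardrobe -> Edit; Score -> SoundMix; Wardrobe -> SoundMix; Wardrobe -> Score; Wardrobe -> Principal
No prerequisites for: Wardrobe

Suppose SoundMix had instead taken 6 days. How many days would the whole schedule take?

The binding path is Wardrobe→Score→SoundMix = 8+6+4 = 18; finish at 18 days.
SoundMix is on the critical path; changing it to 6 makes that path 20 days.
The critical path is still Wardrobe→Score→SoundMix; finish is now 20 days.

20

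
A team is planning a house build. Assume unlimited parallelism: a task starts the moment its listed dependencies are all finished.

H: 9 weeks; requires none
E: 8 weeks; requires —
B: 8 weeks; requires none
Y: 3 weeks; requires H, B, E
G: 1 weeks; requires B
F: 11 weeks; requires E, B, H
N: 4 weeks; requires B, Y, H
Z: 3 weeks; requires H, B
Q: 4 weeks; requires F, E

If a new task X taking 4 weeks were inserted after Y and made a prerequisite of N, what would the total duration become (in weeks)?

24

Originally the schedule takes 24 weeks.
With X inserted, N now waits for max(B, Y, H, X).
New critical path: H→F→Q = 9+11+4 = 24 ⇒ 24 weeks.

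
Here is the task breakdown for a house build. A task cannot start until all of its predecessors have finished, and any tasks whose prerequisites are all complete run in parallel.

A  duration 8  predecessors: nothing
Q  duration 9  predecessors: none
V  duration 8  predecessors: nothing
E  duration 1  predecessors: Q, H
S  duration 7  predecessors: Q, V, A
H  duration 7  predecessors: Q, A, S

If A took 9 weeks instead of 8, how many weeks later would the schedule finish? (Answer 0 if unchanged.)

Actual critical path: Q→S→H→E = 9+7+7+1 = 24 ⇒ 24 weeks.
A is off the critical path — its longest chain is 23 weeks, giving 1 of slack.
The critical path is still Q→S→H→E; finish is now 24 weeks.
Change in finish: 24 − 24 = +0 weeks.

0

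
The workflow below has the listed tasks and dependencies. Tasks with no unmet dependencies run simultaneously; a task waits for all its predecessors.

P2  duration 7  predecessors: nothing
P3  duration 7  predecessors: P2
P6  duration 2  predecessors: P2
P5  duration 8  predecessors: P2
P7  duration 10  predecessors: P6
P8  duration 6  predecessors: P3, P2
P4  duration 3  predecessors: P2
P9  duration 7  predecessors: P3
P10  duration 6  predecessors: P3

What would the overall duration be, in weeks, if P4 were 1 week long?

Baseline: P2→P3→P9 = 7+7+7 = 21 → 21 weeks.
The longest path through P4 is only 10 weeks, so P4 has float 11.
That remains the longest chain; total 21 weeks.

21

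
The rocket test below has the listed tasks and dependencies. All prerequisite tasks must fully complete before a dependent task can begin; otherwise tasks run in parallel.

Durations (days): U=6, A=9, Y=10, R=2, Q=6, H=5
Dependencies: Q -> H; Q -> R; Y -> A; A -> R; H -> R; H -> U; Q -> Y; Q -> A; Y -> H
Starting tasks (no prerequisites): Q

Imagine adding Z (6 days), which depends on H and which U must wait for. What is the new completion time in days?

Originally the schedule takes 27 days.
With Z inserted, U now waits for max(H, Z).
New critical path: Q→Y→H→Z→U = 6+10+5+6+6 = 33 ⇒ 33 days.

33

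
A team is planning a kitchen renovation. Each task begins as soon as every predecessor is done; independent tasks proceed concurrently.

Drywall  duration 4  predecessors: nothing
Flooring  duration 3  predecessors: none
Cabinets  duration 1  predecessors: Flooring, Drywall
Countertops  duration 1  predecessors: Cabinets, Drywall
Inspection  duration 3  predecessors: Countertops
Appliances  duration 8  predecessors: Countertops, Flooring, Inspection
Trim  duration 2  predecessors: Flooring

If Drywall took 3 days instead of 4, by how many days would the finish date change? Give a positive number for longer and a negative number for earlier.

Critical path before the change: Drywall→Cabinets→Countertops→Inspection→Appliances = 4+1+1+3+8 = 17 giving 17 days.
Since Drywall is critical, the -1 change carries straight to that chain (now 16 days).
That remains the longest chain; total 16 days.
Change in finish: 16 − 17 = -1 days.

-1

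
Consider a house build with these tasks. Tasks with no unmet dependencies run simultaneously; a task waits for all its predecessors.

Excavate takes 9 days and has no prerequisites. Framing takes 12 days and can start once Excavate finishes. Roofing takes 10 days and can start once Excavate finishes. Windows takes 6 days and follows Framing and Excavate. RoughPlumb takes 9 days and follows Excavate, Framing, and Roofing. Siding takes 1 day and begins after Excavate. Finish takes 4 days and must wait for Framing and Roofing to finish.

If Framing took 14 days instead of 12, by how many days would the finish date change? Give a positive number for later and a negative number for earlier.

Actual critical path: Excavate→Framing→RoughPlumb = 9+12+9 = 30 ⇒ 30 days.
Framing is on the critical path; changing it to 14 makes that path 32 days.
The critical path is still Excavate→Framing→RoughPlumb; finish is now 32 days.
Change in finish: 32 − 30 = +2 days.

2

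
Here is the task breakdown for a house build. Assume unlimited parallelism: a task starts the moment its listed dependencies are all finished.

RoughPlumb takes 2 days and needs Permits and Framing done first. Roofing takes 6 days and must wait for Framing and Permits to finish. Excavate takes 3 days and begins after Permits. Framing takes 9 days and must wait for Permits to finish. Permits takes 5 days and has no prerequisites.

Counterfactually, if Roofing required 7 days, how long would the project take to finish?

21

Critical path before the change: Permits→Framing→Roofing = 5+9+6 = 20 giving 20 days.
Roofing is on the critical path; changing it to 7 makes that path 21 days.
That remains the longest chain; total 21 days.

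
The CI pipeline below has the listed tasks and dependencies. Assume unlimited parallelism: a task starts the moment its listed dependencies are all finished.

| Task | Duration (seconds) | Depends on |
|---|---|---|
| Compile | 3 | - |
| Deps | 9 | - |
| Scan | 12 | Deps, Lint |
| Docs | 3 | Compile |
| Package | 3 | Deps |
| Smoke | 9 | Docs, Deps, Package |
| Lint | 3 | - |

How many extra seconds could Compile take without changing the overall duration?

6

Deps→Package→Smoke = 9+3+9 = 21 sets the makespan at 21 seconds.
Compile finishes as early as 3 and must finish by 9.
So Compile can slip 9 − 3 = 6 seconds.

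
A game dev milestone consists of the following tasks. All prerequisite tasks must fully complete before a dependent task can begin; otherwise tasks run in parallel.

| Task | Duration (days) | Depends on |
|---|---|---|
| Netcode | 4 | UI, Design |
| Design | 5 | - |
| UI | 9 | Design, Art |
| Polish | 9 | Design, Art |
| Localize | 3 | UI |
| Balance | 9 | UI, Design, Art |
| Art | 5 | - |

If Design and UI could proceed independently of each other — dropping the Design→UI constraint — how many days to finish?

With the dependency in place, Design→UI→Balance = 5+9+9 = 23 sets the finish at 23 days.
Dropping Design→UI doesn't change UI's earliest start (5); another predecessor still binds.
The longest chain is now Art→UI→Balance = 5+9+9 = 23, so the project takes 23 days.

23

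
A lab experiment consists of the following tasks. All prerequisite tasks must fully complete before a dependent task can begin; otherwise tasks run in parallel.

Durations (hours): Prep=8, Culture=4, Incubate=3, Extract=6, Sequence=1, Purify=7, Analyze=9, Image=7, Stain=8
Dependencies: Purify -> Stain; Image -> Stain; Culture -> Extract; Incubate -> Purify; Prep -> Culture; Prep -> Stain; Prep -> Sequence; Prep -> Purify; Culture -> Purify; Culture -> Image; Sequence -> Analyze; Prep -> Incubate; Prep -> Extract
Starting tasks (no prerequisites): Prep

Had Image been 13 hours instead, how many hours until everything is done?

The binding path is Prep→Culture→Image→Stain = 8+4+7+8 = 27; finish at 27 hours.
Since Image is critical, the +6 change carries straight to that chain (now 33 hours).
No other chain overtakes it, so the finish is 33 hours.

33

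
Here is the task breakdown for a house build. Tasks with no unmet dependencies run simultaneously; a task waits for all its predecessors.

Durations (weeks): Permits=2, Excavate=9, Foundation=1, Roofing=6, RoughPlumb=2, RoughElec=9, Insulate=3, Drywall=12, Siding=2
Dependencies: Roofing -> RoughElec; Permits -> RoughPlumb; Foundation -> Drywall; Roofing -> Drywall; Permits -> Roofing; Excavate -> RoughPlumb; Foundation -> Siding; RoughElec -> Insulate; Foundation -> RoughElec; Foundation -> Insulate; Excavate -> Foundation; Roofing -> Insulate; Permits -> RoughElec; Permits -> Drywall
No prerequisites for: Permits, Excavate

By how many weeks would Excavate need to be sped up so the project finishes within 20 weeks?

2

Current finish: 22 weeks; target: 20.
Excavate is on every critical path, so each week cut from Excavate cuts the finish by one (this holds down to a finish of 20).
Need 22 − 20 = 2 weeks off Excavate → Excavate becomes 7 weeks, finish becomes 20.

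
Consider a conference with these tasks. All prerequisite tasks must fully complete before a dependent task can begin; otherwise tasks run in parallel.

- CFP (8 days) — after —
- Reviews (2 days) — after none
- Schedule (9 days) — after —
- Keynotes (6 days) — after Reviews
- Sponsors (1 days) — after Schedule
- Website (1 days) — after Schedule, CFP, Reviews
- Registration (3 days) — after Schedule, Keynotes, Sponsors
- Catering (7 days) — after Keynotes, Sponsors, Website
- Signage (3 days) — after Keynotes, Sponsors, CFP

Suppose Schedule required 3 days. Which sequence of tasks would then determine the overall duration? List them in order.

CFP, Website, Catering

Baseline: Schedule→Sponsors→Catering = 9+1+7 = 17 → 17 days.
Schedule lies on that path, so at 3 days the path becomes 11 days.
The binding chain switches to CFP→Website→Catering = 8+1+7 = 16; finish 16 days.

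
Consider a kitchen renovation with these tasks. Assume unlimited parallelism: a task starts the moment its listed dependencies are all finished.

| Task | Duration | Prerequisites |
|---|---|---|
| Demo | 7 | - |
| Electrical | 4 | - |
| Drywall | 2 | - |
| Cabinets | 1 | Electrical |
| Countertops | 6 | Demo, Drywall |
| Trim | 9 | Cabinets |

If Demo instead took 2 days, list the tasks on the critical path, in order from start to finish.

Electrical, Cabinets, Trim

As given, the longest chain is Electrical→Cabinets→Trim = 4+1+9 = 14, so the finish is 14 days.
The longest path through Demo is only 13 days, so Demo has float 1.
No other chain overtakes it, so the finish is 14 days.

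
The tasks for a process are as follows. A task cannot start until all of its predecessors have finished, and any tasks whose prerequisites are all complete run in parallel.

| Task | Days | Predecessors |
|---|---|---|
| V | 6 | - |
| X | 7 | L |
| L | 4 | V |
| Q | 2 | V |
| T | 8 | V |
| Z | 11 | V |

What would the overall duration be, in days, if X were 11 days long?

The binding path is V→L→X = 6+4+7 = 17; finish at 17 days.
X is on the critical path; changing it to 11 makes that path 21 days.
No other chain overtakes it, so the finish is 21 days.

21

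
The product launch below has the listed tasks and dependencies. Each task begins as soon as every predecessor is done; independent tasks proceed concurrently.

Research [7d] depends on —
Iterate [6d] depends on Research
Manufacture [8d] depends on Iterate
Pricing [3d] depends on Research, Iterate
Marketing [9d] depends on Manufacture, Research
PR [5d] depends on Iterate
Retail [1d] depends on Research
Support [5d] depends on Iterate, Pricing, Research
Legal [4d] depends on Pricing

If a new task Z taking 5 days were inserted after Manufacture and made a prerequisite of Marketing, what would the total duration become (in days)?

35

Originally the plan takes 30 days.
With Z inserted, Marketing now waits for max(Manufacture, Research, Z).
New critical path: Research→Iterate→Manufacture→Z→Marketing = 7+6+8+5+9 = 35 ⇒ 35 days.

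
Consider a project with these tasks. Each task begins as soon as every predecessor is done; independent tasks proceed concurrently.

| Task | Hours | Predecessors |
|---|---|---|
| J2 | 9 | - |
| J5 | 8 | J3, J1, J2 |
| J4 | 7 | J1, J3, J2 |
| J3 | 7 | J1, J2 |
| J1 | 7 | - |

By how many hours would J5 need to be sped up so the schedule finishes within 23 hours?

Current finish: 24 hours; target: 23.
J5 is on every critical path, so each hour cut from J5 cuts the finish by one (this holds down to a finish of 23).
Need 24 − 23 = 1 hour off J5 → J5 becomes 7 hours, finish becomes 23.

1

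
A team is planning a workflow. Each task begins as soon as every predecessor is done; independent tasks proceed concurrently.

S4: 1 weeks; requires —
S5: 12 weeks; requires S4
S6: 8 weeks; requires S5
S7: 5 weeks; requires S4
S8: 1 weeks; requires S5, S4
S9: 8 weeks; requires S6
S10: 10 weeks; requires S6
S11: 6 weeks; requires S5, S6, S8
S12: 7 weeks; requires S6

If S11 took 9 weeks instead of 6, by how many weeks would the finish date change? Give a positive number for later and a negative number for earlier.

0

Baseline: S4→S5→S6→S10 = 1+12+8+10 = 31 → 31 weeks.
The longest path through S11 is only 27 weeks, so S11 has float 4.
That remains the longest chain; total 31 weeks.
Change in finish: 31 − 31 = +0 weeks.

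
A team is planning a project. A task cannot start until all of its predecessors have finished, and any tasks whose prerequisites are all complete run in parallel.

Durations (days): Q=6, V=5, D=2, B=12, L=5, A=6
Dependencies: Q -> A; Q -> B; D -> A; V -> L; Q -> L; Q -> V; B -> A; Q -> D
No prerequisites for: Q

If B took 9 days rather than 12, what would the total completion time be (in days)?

21

Critical path before the change: Q→B→A = 6+12+6 = 24 giving 24 days.
B is on the critical path; changing it to 9 makes that path 21 days.
No other chain overtakes it, so the finish is 21 days.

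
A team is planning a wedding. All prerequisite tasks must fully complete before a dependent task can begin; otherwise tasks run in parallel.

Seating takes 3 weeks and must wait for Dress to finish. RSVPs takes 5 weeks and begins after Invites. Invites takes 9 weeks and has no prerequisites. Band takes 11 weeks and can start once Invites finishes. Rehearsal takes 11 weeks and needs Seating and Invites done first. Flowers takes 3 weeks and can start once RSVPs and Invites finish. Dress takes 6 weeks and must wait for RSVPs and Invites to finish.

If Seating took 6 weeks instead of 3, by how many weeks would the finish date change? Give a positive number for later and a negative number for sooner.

The binding path is Invites→RSVPs→Dress→Seating→Rehearsal = 9+5+6+3+11 = 34; finish at 34 weeks.
Seating lies on that path, so at 6 weeks the path becomes 37 weeks.
No other chain overtakes it, so the finish is 37 weeks.
Change in finish: 37 − 34 = +3 weeks.

3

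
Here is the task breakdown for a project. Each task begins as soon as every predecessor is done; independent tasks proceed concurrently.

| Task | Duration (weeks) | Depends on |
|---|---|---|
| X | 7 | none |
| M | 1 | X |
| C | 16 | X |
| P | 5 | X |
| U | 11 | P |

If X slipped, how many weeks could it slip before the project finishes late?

The longest chain is X→C = 7+16 = 23; overall finish 23 weeks.
X finishes as early as 7 and must finish by 7.
Float = 23 − 23 = 0.

0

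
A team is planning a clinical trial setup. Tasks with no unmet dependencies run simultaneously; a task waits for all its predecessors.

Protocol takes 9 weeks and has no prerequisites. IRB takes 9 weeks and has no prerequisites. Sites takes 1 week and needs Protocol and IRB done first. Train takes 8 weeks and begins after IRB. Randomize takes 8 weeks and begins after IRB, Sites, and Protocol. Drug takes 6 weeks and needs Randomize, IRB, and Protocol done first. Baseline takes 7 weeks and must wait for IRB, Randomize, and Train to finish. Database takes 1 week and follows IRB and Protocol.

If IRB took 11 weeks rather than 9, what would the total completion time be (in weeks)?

27

As given, the longest chain is IRB→Sites→Randomize→Baseline = 9+1+8+7 = 25, so the finish is 25 weeks.
IRB lies on that path, so at 11 weeks the path becomes 27 weeks.
The critical path is still IRB→Sites→Randomize→Baseline; finish is now 27 weeks.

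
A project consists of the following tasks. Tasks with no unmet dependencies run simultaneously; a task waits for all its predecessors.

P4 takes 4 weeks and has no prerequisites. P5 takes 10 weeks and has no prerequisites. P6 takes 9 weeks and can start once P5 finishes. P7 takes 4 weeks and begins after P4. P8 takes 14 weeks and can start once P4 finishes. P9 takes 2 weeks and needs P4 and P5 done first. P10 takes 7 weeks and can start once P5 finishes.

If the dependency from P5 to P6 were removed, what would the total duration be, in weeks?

Original critical path: P5→P6 = 10+9 = 19 ⇒ 19 weeks.
Without P5→P6, P6's earliest start moves from 10 to 0.
The longest chain is now P4→P8 = 4+14 = 18, so the project takes 18 weeks.

18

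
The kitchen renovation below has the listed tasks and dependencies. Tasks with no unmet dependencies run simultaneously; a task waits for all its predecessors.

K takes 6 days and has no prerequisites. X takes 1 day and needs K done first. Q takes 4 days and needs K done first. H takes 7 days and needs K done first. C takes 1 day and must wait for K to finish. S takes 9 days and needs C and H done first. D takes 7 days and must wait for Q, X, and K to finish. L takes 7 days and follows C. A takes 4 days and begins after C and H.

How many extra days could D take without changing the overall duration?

5

The longest chain is K→H→S = 6+7+9 = 22; overall finish 22 days.
Longest path through D: 17 days (earliest finish 17, latest finish 22).
So D can slip 22 − 17 = 5 days.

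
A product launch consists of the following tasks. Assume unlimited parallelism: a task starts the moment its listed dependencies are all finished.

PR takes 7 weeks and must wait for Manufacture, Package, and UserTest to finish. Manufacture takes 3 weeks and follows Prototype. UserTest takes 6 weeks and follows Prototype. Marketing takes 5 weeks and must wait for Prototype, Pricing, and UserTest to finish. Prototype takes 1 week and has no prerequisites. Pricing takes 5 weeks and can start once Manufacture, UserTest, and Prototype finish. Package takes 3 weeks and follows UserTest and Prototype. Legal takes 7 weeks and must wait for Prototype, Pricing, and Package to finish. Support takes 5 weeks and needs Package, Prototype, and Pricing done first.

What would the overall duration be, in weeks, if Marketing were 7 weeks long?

19

The binding path is Prototype→UserTest→Pricing→Legal = 1+6+5+7 = 19; finish at 19 weeks.
Marketing is off the critical path — its longest chain is 17 weeks, giving 2 of slack.
New critical path: Prototype→UserTest→Pricing→Marketing = 1+6+5+7 = 19 ⇒ 19 weeks.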